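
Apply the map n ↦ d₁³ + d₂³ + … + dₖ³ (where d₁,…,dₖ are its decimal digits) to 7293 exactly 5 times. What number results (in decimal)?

141

7293 → 7³ + 2³ + 9³ + 3³ = 343 + 8 + 729 + 27 = 1107
1107 → 1³ + 1³ + 0³ + 7³ = 1 + 1 + 0 + 343 = 345
345 → 3³ + 4³ + 5³ = 27 + 64 + 125 = 216
216 → 2³ + 1³ + 6³ = 8 + 1 + 216 = 225
225 → 2³ + 2³ + 5³ = 8 + 8 + 125 = 141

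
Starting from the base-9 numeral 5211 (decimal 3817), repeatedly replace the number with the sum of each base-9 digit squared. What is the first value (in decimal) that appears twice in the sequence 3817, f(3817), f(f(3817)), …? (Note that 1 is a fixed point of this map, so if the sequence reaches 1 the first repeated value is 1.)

3817 = (5,2,1,1)_9 → 5² + 2² + 1² + 1² = 31
31 = (3,4)_9 → 3² + 4² = 25
25 = (2,7)_9 → 2² + 7² = 53
53 = (5,8)_9 → 5² + 8² = 89
89 = (1,0,8)_9 → 1² + 0² + 8² = 65
65 = (7,2)_9 → 7² + 2² = 53  — 53 already appeared earlier.

53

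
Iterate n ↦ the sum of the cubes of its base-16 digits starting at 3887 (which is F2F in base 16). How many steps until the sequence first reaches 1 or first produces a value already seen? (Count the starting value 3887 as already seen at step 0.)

3887 = (15,2,15)_16 → 15³ + 2³ + 15³ = 3375 + 8 + 3375 = 6758
6758 = (1,10,6,6)_16 → 1³ + 10³ + 6³ + 6³ = 1 + 1000 + 216 + 216 = 1433
1433 = (5,9,9)_16 → 5³ + 9³ + 9³ = 125 + 729 + 729 = 1583
1583 = (6,2,15)_16 → 6³ + 2³ + 15³ = 216 + 8 + 3375 = 3599
3599 = (14,0,15)_16 → 14³ + 0³ + 15³ = 2744 + 0 + 3375 = 6119
6119 = (1,7,14,7)_16 → 1³ + 7³ + 14³ + 7³ = 1 + 343 + 2744 + 343 = 3431
3431 = (13,6,7)_16 → 13³ + 6³ + 7³ = 2197 + 216 + 343 = 2756
2756 = (10,12,4)_16 → 10³ + 12³ + 4³ = 1000 + 1728 + 64 = 2792
2792 = (10,14,8)_16 → 10³ + 14³ + 8³ = 1000 + 2744 + 512 = 4256
4256 = (1,0,10,0)_16 → 1³ + 0³ + 10³ + 0³ = 1 + 0 + 1000 + 0 = 1001
1001 = (3,14,9)_16 → 3³ + 14³ + 9³ = 27 + 2744 + 729 = 3500
3500 = (13,10,12)_16 → 13³ + 10³ + 12³ = 2197 + 1000 + 1728 = 4925
4925 = (1,3,3,13)_16 → 1³ + 3³ + 3³ + 13³ = 1 + 27 + 27 + 2197 = 2252
2252 = (8,12,12)_16 → 8³ + 12³ + 12³ = 512 + 1728 + 1728 = 3968
3968 = (15,8,0)_16 → 15³ + 8³ + 0³ = 3375 + 512 + 0 = 3887  — 3887 repeats.
That took 15 steps.

15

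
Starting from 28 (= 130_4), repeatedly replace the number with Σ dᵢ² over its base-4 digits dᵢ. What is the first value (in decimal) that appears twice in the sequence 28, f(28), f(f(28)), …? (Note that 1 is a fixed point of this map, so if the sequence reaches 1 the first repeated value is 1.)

28 = (1,3,0)_4 → 1² + 3² + 0² = 1 + 9 + 0 = 10
10 = (2,2)_4 → 2² + 2² = 4 + 4 = 8
8 = (2,0)_4 → 2² + 0² = 4 + 0 = 4
4 = (1,0)_4 → 1² + 0² = 1 + 0 = 1  — reached the fixed point 1.
1 → 1, so 1 is the first repeated value.

1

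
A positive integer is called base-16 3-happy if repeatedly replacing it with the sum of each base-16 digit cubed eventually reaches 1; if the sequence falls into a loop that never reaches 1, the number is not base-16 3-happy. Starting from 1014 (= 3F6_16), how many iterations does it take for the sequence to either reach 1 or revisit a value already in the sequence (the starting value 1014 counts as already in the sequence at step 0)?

4

1014 = (3,15,6)_16 → 3618
3618 = (14,2,2)_16 → 2760
2760 = (10,12,8)_16 → 3240
3240 = (12,10,8)_16 → 3240  — 3240 repeats.
That took 4 steps.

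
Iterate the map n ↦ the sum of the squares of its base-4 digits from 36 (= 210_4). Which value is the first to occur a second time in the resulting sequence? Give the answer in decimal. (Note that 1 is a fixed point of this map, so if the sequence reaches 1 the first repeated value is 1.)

36 = (2,1,0)_4 → 2² + 1² + 0² = 5
5 = (1,1)_4 → 1² + 1² = 2
2 = (2)_4 → 2² = 4
4 = (1,0)_4 → 1² + 0² = 1  — reached the fixed point 1.
1 → 1, so 1 is the first repeated value.

1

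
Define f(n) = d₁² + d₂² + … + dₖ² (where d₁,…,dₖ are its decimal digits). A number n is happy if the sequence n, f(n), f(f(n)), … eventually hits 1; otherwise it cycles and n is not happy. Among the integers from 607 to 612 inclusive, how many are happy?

607: 607 → 85 → 89 → 145 → 42 → 20 → 4 → 16 → 37 → 58 → 89  — not happy
608: 608 → 100 → 1  — happy
609: 609 → 117 → 51 → 26 → 40 → 16 → 37 → 58 → 89 → 145 → 42 → 20 → 4 → 16  — not happy
610: 610 → 37 → 58 → 89 → 145 → 42 → 20 → 4 → 16 → 37  — not happy
611: 611 → 38 → 73 → 58 → 89 → 145 → 42 → 20 → 4 → 16 → 37 → 58  — not happy
612: 612 → 41 → 17 → 50 → 25 → 29 → 85 → 89 → 145 → 42 → 20 → 4 → 16 → 37 → 58 → 89  — not happy
happy: 608

1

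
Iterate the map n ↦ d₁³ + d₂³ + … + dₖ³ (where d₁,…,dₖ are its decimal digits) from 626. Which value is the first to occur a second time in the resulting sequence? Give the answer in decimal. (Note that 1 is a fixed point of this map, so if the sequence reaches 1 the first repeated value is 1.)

626 → 6³ + 2³ + 6³ = 216 + 8 + 216 = 440
440 → 4³ + 4³ + 0³ = 64 + 64 + 0 = 128
128 → 1³ + 2³ + 8³ = 1 + 8 + 512 = 521
521 → 5³ + 2³ + 1³ = 125 + 8 + 1 = 134
134 → 1³ + 3³ + 4³ = 1 + 27 + 64 = 92
92 → 9³ + 2³ = 729 + 8 = 737
737 → 7³ + 3³ + 7³ = 343 + 27 + 343 = 713
713 → 7³ + 1³ + 3³ = 343 + 1 + 27 = 371
371 → 3³ + 7³ + 1³ = 27 + 343 + 1 = 371  — 371 already appeared earlier.

371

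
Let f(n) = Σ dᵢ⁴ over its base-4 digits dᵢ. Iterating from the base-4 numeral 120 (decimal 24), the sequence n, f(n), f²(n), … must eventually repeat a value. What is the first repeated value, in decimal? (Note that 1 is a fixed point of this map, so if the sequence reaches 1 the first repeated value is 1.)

24 = (1,2,0)_4 → 1⁴ + 2⁴ + 0⁴ = 1 + 16 + 0 = 17
17 = (1,0,1)_4 → 1⁴ + 0⁴ + 1⁴ = 1 + 0 + 1 = 2
2 = (2)_4 → 2⁴ = 16
16 = (1,0,0)_4 → 1⁴ + 0⁴ + 0⁴ = 1 + 0 + 0 = 1  — reached the fixed point 1.
1 → 1, so 1 is the first repeated value.

1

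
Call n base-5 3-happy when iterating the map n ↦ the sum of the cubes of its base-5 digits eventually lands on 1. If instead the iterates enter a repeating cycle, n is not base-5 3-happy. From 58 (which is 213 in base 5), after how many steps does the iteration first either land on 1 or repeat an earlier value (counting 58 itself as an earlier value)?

58 = (2,1,3)_5 → 2³ + 1³ + 3³ = 8 + 1 + 27 = 36
36 = (1,2,1)_5 → 1³ + 2³ + 1³ = 1 + 8 + 1 = 10
10 = (2,0)_5 → 2³ + 0³ = 8 + 0 = 8
8 = (1,3)_5 → 1³ + 3³ = 1 + 27 = 28
28 = (1,0,3)_5 → 1³ + 0³ + 3³ = 1 + 0 + 27 = 28  — 28 repeats.
That took 5 steps.

5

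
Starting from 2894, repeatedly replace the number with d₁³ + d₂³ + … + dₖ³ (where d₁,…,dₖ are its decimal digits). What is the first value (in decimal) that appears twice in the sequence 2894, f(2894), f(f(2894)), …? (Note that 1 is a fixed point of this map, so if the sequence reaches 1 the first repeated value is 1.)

371

2894 → 2³ + 8³ + 9³ + 4³ = 8 + 512 + 729 + 64 = 1313
1313 → 1³ + 3³ + 1³ + 3³ = 1 + 27 + 1 + 27 = 56
56 → 5³ + 6³ = 125 + 216 = 341
341 → 3³ + 4³ + 1³ = 27 + 64 + 1 = 92
92 → 9³ + 2³ = 729 + 8 = 737
737 → 7³ + 3³ + 7³ = 343 + 27 + 343 = 713
713 → 7³ + 1³ + 3³ = 343 + 1 + 27 = 371
371 → 3³ + 7³ + 1³ = 27 + 343 + 1 = 371  — 371 already appeared earlier.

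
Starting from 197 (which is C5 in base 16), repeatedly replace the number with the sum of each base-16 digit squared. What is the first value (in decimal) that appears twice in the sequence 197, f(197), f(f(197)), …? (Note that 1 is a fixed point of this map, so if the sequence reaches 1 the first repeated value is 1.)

169

197 = (12,5)_16 → 12² + 5² = 169
169 = (10,9)_16 → 10² + 9² = 181
181 = (11,5)_16 → 11² + 5² = 146
146 = (9,2)_16 → 9² + 2² = 85
85 = (5,5)_16 → 5² + 5² = 50
50 = (3,2)_16 → 3² + 2² = 13
13 = (13)_16 → 13² = 169  — 169 already appeared earlier.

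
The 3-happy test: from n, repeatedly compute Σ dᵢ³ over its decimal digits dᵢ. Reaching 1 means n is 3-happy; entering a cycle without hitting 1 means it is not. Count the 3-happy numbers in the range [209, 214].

209: 209 → 737 → 713 → 371 → 371  — not 3-happy
210: 210 → 9 → 729 → 1080 → 513 → 153 → 153  — not 3-happy
211: 211 → 10 → 1  — 3-happy
212: 212 → 17 → 344 → 155 → 251 → 134 → 92 → 737 → 713 → 371 → 371  — not 3-happy
213: 213 → 36 → 243 → 99 → 1458 → 702 → 351 → 153 → 153  — not 3-happy
214: 214 → 73 → 370 → 370  — not 3-happy
3-happy: 211

1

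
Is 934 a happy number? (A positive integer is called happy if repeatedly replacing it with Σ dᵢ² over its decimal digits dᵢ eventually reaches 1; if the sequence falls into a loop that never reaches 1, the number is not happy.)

not happy

934 → 9² + 3² + 4² = 81 + 9 + 16 = 106
106 → 1² + 0² + 6² = 1 + 0 + 36 = 37
37 → 3² + 7² = 9 + 49 = 58
58 → 5² + 8² = 25 + 64 = 89
89 → 8² + 9² = 64 + 81 = 145
145 → 1² + 4² + 5² = 1 + 16 + 25 = 42
42 → 4² + 2² = 16 + 4 = 20
20 → 2² + 0² = 4 + 0 = 4
4 → 4² = 16
16 → 1² + 6² = 1 + 36 = 37  — 37 already seen; the sequence cycles without reaching 1.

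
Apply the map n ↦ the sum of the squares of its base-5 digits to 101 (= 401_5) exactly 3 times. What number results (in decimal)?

101 = (4,0,1)_5 → 4² + 0² + 1² = 16 + 0 + 1 = 17
17 = (3,2)_5 → 3² + 2² = 9 + 4 = 13
13 = (2,3)_5 → 2² + 3² = 4 + 9 = 13

13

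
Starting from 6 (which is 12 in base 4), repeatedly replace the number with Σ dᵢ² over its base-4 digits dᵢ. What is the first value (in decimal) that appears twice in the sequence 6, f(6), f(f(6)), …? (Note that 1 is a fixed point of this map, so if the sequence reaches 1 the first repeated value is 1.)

1

6 = (1,2)_4 → 1² + 2² = 1 + 4 = 5
5 = (1,1)_4 → 1² + 1² = 1 + 1 = 2
2 = (2)_4 → 2² = 4
4 = (1,0)_4 → 1² + 0² = 1 + 0 = 1  — reached the fixed point 1.
1 → 1, so 1 is the first repeated value.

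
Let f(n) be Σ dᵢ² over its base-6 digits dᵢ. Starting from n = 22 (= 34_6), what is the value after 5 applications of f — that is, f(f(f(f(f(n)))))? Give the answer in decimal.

22 = (3,4)_6 → 3² + 4² = 9 + 16 = 25
25 = (4,1)_6 → 4² + 1² = 16 + 1 = 17
17 = (2,5)_6 → 2² + 5² = 4 + 25 = 29
29 = (4,5)_6 → 4² + 5² = 16 + 25 = 41
41 = (1,0,5)_6 → 1² + 0² + 5² = 1 + 0 + 25 = 26

26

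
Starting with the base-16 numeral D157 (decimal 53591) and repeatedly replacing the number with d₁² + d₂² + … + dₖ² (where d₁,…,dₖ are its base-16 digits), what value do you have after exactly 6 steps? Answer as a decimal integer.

53591 = (13,1,5,7)_16 → 13² + 1² + 5² + 7² = 169 + 1 + 25 + 49 = 244
244 = (15,4)_16 → 15² + 4² = 225 + 16 = 241
241 = (15,1)_16 → 15² + 1² = 225 + 1 = 226
226 = (14,2)_16 → 14² + 2² = 196 + 4 = 200
200 = (12,8)_16 → 12² + 8² = 144 + 64 = 208
208 = (13,0)_16 → 13² + 0² = 169 + 0 = 169

169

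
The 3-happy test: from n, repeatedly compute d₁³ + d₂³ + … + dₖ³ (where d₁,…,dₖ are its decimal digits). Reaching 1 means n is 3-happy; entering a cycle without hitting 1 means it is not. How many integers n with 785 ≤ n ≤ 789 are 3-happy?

785: 785 → 980 → 1241 → 74 → 407 → 407  — not 3-happy
786: 786 → 1071 → 345 → 216 → 225 → 141 → 66 → 432 → 99 → 1458 → 702 → 351 → 153 → 153  — not 3-happy
787: 787 → 1198 → 1243 → 100 → 1  — 3-happy
788: 788 → 1367 → 587 → 980 → 1241 → 74 → 407 → 407  — not 3-happy
789: 789 → 1584 → 702 → 351 → 153 → 153  — not 3-happy
3-happy: 787

1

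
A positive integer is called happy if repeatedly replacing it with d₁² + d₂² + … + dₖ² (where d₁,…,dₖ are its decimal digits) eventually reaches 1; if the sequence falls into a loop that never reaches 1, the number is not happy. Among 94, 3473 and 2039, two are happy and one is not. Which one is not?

94: 94 → 97 → 130 → 10 → 1  — reaches 1 (happy)
3473: 3473 → 83 → 73 → 58 → 89 → 145 → 42 → 20 → 4 → 16 → 37 → 58  — repeats 58 (not happy)
2039: 2039 → 94 → 97 → 130 → 10 → 1  — reaches 1 (happy)

3473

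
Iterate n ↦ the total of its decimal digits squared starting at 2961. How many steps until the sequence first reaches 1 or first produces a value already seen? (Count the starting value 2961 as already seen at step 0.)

2961 → 2² + 9² + 6² + 1² = 4 + 81 + 36 + 1 = 122
122 → 1² + 2² + 2² = 1 + 4 + 4 = 9
9 → 9² = 81
81 → 8² + 1² = 64 + 1 = 65
65 → 6² + 5² = 36 + 25 = 61
61 → 6² + 1² = 36 + 1 = 37
37 → 3² + 7² = 9 + 49 = 58
58 → 5² + 8² = 25 + 64 = 89
89 → 8² + 9² = 64 + 81 = 145
145 → 1² + 4² + 5² = 1 + 16 + 25 = 42
42 → 4² + 2² = 16 + 4 = 20
20 → 2² + 0² = 4 + 0 = 4
4 → 4² = 16
16 → 1² + 6² = 1 + 36 = 37  — 37 repeats.
That took 14 steps.

14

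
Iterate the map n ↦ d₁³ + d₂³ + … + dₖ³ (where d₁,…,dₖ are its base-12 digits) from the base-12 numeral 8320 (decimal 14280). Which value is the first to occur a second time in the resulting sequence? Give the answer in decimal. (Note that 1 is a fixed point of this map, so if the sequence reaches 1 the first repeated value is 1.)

14280 = (8,3,2,0)_12 → 8³ + 3³ + 2³ + 0³ = 512 + 27 + 8 + 0 = 547
547 = (3,9,7)_12 → 3³ + 9³ + 7³ = 27 + 729 + 343 = 1099
1099 = (7,7,7)_12 → 7³ + 7³ + 7³ = 343 + 343 + 343 = 1029
1029 = (7,1,9)_12 → 7³ + 1³ + 9³ = 343 + 1 + 729 = 1073
1073 = (7,5,5)_12 → 7³ + 5³ + 5³ = 343 + 125 + 125 = 593
593 = (4,1,5)_12 → 4³ + 1³ + 5³ = 64 + 1 + 125 = 190
190 = (1,3,10)_12 → 1³ + 3³ + 10³ = 1 + 27 + 1000 = 1028
1028 = (7,1,8)_12 → 7³ + 1³ + 8³ = 343 + 1 + 512 = 856
856 = (5,11,4)_12 → 5³ + 11³ + 4³ = 125 + 1331 + 64 = 1520
1520 = (10,6,8)_12 → 10³ + 6³ + 8³ = 1000 + 216 + 512 = 1728
1728 = (1,0,0,0)_12 → 1³ + 0³ + 0³ + 0³ = 1 + 0 + 0 + 0 = 1  — reached the fixed point 1.
1 → 1, so 1 is the first repeated value.

1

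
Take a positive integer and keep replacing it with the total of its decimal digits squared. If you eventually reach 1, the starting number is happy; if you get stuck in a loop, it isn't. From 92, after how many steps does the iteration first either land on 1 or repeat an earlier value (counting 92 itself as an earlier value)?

10

92 → 9² + 2² = 85
85 → 8² + 5² = 89
89 → 8² + 9² = 145
145 → 1² + 4² + 5² = 42
42 → 4² + 2² = 20
20 → 2² + 0² = 4
4 → 4² = 16
16 → 1² + 6² = 37
37 → 3² + 7² = 58
58 → 5² + 8² = 89  — 89 repeats.
That took 10 steps.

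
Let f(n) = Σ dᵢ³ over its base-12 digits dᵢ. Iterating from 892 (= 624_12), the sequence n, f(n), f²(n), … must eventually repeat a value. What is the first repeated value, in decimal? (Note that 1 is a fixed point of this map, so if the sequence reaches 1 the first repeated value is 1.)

892 = (6,2,4)_12 → 6³ + 2³ + 4³ = 216 + 8 + 64 = 288
288 = (2,0,0)_12 → 2³ + 0³ + 0³ = 8 + 0 + 0 = 8
8 = (8)_12 → 8³ = 512
512 = (3,6,8)_12 → 3³ + 6³ + 8³ = 27 + 216 + 512 = 755
755 = (5,2,11)_12 → 5³ + 2³ + 11³ = 125 + 8 + 1331 = 1464
1464 = (10,2,0)_12 → 10³ + 2³ + 0³ = 1000 + 8 + 0 = 1008
1008 = (7,0,0)_12 → 7³ + 0³ + 0³ = 343 + 0 + 0 = 343
343 = (2,4,7)_12 → 2³ + 4³ + 7³ = 8 + 64 + 343 = 415
415 = (2,10,7)_12 → 2³ + 10³ + 7³ = 8 + 1000 + 343 = 1351
1351 = (9,4,7)_12 → 9³ + 4³ + 7³ = 729 + 64 + 343 = 1136
1136 = (7,10,8)_12 → 7³ + 10³ + 8³ = 343 + 1000 + 512 = 1855
1855 = (1,0,10,7)_12 → 1³ + 0³ + 10³ + 7³ = 1 + 0 + 1000 + 343 = 1344
1344 = (9,4,0)_12 → 9³ + 4³ + 0³ = 729 + 64 + 0 = 793
793 = (5,6,1)_12 → 5³ + 6³ + 1³ = 125 + 216 + 1 = 342
342 = (2,4,6)_12 → 2³ + 4³ + 6³ = 8 + 64 + 216 = 288  — 288 already appeared earlier.

288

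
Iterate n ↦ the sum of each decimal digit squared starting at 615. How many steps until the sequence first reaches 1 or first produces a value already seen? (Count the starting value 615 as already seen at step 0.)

11

615 → 62
62 → 40
40 → 16
16 → 37
37 → 58
58 → 89
89 → 145
145 → 42
42 → 20
20 → 4
4 → 16  — 16 repeats.
That took 11 steps.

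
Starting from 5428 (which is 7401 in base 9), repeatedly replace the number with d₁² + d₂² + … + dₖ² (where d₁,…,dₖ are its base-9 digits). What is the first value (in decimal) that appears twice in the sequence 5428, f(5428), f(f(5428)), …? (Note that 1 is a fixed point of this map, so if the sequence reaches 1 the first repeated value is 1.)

74

5428 = (7,4,0,1)_9 → 7² + 4² + 0² + 1² = 49 + 16 + 0 + 1 = 66
66 = (7,3)_9 → 7² + 3² = 49 + 9 = 58
58 = (6,4)_9 → 6² + 4² = 36 + 16 = 52
52 = (5,7)_9 → 5² + 7² = 25 + 49 = 74
74 = (8,2)_9 → 8² + 2² = 64 + 4 = 68
68 = (7,5)_9 → 7² + 5² = 49 + 25 = 74  — 74 already appeared earlier.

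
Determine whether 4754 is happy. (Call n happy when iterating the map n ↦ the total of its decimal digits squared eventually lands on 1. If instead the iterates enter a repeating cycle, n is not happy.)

4754 → 4² + 7² + 5² + 4² = 16 + 49 + 25 + 16 = 106
106 → 1² + 0² + 6² = 1 + 0 + 36 = 37
37 → 3² + 7² = 9 + 49 = 58
58 → 5² + 8² = 25 + 64 = 89
89 → 8² + 9² = 64 + 81 = 145
145 → 1² + 4² + 5² = 1 + 16 + 25 = 42
42 → 4² + 2² = 16 + 4 = 20
20 → 2² + 0² = 4 + 0 = 4
4 → 4² = 16
16 → 1² + 6² = 1 + 36 = 37  — 37 already seen; the sequence cycles without reaching 1.

not happy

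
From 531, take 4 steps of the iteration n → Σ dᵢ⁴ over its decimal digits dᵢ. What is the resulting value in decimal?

5729

531 → 707
707 → 4802
4802 → 4368
4368 → 5729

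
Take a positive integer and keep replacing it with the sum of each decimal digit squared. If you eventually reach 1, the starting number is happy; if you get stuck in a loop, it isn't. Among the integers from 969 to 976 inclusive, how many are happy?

2

969: 969 → 198 → 146 → 53 → 34 → 25 → 29 → 85 → 89 → 145 → 42 → 20 → 4 → 16 → 37 → 58 → 89  (repeats 89)
970: 970 → 130 → 10 → 1  (reaches 1)
971: 971 → 131 → 11 → 2 → 4 → 16 → 37 → 58 → 89 → 145 → 42 → 20 → 4  (repeats 4)
972: 972 → 134 → 26 → 40 → 16 → 37 → 58 → 89 → 145 → 42 → 20 → 4 → 16  (repeats 16)
973: 973 → 139 → 91 → 82 → 68 → 100 → 1  (reaches 1)
974: 974 → 146 → 53 → 34 → 25 → 29 → 85 → 89 → 145 → 42 → 20 → 4 → 16 → 37 → 58 → 89  (repeats 89)
975: 975 → 155 → 51 → 26 → 40 → 16 → 37 → 58 → 89 → 145 → 42 → 20 → 4 → 16  (repeats 16)
976: 976 → 166 → 73 → 58 → 89 → 145 → 42 → 20 → 4 → 16 → 37 → 58  (repeats 58)
happy: 970, 973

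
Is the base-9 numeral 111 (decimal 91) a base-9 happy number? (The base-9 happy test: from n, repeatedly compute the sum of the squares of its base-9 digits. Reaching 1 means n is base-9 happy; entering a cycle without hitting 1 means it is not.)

base-9 happy

91 = (1,1,1)_9 → 1² + 1² + 1² = 1 + 1 + 1 = 3
3 = (3)_9 → 3² = 9
9 = (1,0)_9 → 1² + 0² = 1 + 0 = 1  — reached 1.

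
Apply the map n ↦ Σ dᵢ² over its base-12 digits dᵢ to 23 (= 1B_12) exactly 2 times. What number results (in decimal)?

23 = (1,11)_12 → 122
122 = (10,2)_12 → 104

104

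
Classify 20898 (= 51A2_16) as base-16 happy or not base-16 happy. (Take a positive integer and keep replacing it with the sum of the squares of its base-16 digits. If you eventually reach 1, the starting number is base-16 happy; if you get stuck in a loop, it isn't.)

20898 = (5,1,10,2)_16 → 5² + 1² + 10² + 2² = 25 + 1 + 100 + 4 = 130
130 = (8,2)_16 → 8² + 2² = 64 + 4 = 68
68 = (4,4)_16 → 4² + 4² = 16 + 16 = 32
32 = (2,0)_16 → 2² + 0² = 4 + 0 = 4
4 = (4)_16 → 4² = 16
16 = (1,0)_16 → 1² + 0² = 1 + 0 = 1  — reached 1.

base-16 happy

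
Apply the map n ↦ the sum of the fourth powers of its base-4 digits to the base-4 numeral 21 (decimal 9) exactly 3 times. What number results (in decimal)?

9 = (2,1)_4 → 2⁴ + 1⁴ = 17
17 = (1,0,1)_4 → 1⁴ + 0⁴ + 1⁴ = 2
2 = (2)_4 → 2⁴ = 16

16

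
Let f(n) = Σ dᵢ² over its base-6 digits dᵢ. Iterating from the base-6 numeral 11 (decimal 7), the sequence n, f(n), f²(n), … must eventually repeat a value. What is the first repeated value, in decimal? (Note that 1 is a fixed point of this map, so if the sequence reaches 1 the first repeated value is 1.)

20

7 = (1,1)_6 → 2
2 = (2)_6 → 4
4 = (4)_6 → 16
16 = (2,4)_6 → 20
20 = (3,2)_6 → 13
13 = (2,1)_6 → 5
5 = (5)_6 → 25
25 = (4,1)_6 → 17
17 = (2,5)_6 → 29
29 = (4,5)_6 → 41
41 = (1,0,5)_6 → 26
26 = (4,2)_6 → 20  — 20 already appeared earlier.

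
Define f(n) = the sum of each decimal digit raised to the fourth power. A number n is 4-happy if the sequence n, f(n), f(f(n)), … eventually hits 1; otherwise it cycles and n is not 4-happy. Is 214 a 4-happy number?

214 → 2⁴ + 1⁴ + 4⁴ = 16 + 1 + 256 = 273
273 → 2⁴ + 7⁴ + 3⁴ = 16 + 2401 + 81 = 2498
2498 → 2⁴ + 4⁴ + 9⁴ + 8⁴ = 16 + 256 + 6561 + 4096 = 10929
10929 → 1⁴ + 0⁴ + 9⁴ + 2⁴ + 9⁴ = 1 + 0 + 6561 + 16 + 6561 = 13139
13139 → 1⁴ + 3⁴ + 1⁴ + 3⁴ + 9⁴ = 1 + 81 + 1 + 81 + 6561 = 6725
6725 → 6⁴ + 7⁴ + 2⁴ + 5⁴ = 1296 + 2401 + 16 + 625 = 4338
4338 → 4⁴ + 3⁴ + 3⁴ + 8⁴ = 256 + 81 + 81 + 4096 = 4514
4514 → 4⁴ + 5⁴ + 1⁴ + 4⁴ = 256 + 625 + 1 + 256 = 1138
1138 → 1⁴ + 1⁴ + 3⁴ + 8⁴ = 1 + 1 + 81 + 4096 = 4179
4179 → 4⁴ + 1⁴ + 7⁴ + 9⁴ = 256 + 1 + 2401 + 6561 = 9219
9219 → 9⁴ + 2⁴ + 1⁴ + 9⁴ = 6561 + 16 + 1 + 6561 = 13139  — 13139 already seen; the sequence cycles without reaching 1.

not 4-happy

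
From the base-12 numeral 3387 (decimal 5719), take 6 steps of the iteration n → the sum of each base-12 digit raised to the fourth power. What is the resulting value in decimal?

17042

5719 = (3,3,8,7)_12 → 3⁴ + 3⁴ + 8⁴ + 7⁴ = 81 + 81 + 4096 + 2401 = 6659
6659 = (3,10,2,11)_12 → 3⁴ + 10⁴ + 2⁴ + 11⁴ = 81 + 10000 + 16 + 14641 = 24738
24738 = (1,2,3,9,6)_12 → 1⁴ + 2⁴ + 3⁴ + 9⁴ + 6⁴ = 1 + 16 + 81 + 6561 + 1296 = 7955
7955 = (4,7,2,11)_12 → 4⁴ + 7⁴ + 2⁴ + 11⁴ = 256 + 2401 + 16 + 14641 = 17314
17314 = (10,0,2,10)_12 → 10⁴ + 0⁴ + 2⁴ + 10⁴ = 10000 + 0 + 16 + 10000 = 20016
20016 = (11,7,0,0)_12 → 11⁴ + 7⁴ + 0⁴ + 0⁴ = 14641 + 2401 + 0 + 0 = 17042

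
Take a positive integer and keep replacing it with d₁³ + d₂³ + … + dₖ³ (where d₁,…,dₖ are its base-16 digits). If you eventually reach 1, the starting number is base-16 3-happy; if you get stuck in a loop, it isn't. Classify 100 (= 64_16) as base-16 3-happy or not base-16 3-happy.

base-16 3-happy

100 = (6,4)_16 → 6³ + 4³ = 280
280 = (1,1,8)_16 → 1³ + 1³ + 8³ = 514
514 = (2,0,2)_16 → 2³ + 0³ + 2³ = 16
16 = (1,0)_16 → 1³ + 0³ = 1  — reached 1.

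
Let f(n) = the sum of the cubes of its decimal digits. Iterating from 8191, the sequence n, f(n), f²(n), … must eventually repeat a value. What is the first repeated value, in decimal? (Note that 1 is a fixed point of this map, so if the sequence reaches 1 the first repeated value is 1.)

1

8191 → 1243
1243 → 100
100 → 1  — reached the fixed point 1.
1 → 1, so 1 is the first repeated value.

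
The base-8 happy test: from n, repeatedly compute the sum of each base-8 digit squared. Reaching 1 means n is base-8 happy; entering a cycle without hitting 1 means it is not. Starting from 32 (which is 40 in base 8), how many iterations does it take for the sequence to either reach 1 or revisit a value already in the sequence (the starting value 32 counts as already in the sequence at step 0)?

3

32 = (4,0)_8 → 4² + 0² = 16 + 0 = 16
16 = (2,0)_8 → 2² + 0² = 4 + 0 = 4
4 = (4)_8 → 4² = 16  — 16 repeats.
That took 3 steps.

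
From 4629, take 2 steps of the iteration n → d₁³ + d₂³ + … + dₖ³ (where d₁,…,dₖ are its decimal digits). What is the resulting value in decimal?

4629 → 4³ + 6³ + 2³ + 9³ = 1017
1017 → 1³ + 0³ + 1³ + 7³ = 345

345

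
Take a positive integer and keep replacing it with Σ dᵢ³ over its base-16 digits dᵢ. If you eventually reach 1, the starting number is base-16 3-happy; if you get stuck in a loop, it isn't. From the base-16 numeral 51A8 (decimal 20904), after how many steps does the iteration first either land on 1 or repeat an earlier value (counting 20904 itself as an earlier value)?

6

20904 = (5,1,10,8)_16 → 5³ + 1³ + 10³ + 8³ = 125 + 1 + 1000 + 512 = 1638
1638 = (6,6,6)_16 → 6³ + 6³ + 6³ = 216 + 216 + 216 = 648
648 = (2,8,8)_16 → 2³ + 8³ + 8³ = 8 + 512 + 512 = 1032
1032 = (4,0,8)_16 → 4³ + 0³ + 8³ = 64 + 0 + 512 = 576
576 = (2,4,0)_16 → 2³ + 4³ + 0³ = 8 + 64 + 0 = 72
72 = (4,8)_16 → 4³ + 8³ = 64 + 512 = 576  — 576 repeats.
That took 6 steps.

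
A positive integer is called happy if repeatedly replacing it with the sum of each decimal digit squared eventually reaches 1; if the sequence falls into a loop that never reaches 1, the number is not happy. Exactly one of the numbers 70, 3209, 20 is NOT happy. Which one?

70: 70 → 49 → 97 → 130 → 10 → 1  — reaches 1 (happy)
3209: 3209 → 94 → 97 → 130 → 10 → 1  — reaches 1 (happy)
20: 20 → 4 → 16 → 37 → 58 → 89 → 145 → 42 → 20  — repeats 20 (not happy)

20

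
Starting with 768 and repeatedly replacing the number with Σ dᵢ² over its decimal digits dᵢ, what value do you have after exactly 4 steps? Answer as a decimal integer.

768 → 7² + 6² + 8² = 49 + 36 + 64 = 149
149 → 1² + 4² + 9² = 1 + 16 + 81 = 98
98 → 9² + 8² = 81 + 64 = 145
145 → 1² + 4² + 5² = 1 + 16 + 25 = 42

42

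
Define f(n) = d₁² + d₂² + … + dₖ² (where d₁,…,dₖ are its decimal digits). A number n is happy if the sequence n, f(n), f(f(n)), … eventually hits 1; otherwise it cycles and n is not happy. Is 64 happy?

not happy

64 → 6² + 4² = 36 + 16 = 52
52 → 5² + 2² = 25 + 4 = 29
29 → 2² + 9² = 4 + 81 = 85
85 → 8² + 5² = 64 + 25 = 89
89 → 8² + 9² = 64 + 81 = 145
145 → 1² + 4² + 5² = 1 + 16 + 25 = 42
42 → 4² + 2² = 16 + 4 = 20
20 → 2² + 0² = 4 + 0 = 4
4 → 4² = 16
16 → 1² + 6² = 1 + 36 = 37
37 → 3² + 7² = 9 + 49 = 58
58 → 5² + 8² = 25 + 64 = 89  — 89 already seen; the sequence cycles without reaching 1.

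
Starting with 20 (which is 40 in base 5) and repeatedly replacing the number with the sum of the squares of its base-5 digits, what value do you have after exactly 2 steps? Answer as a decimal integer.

20 = (4,0)_5 → 16
16 = (3,1)_5 → 10

10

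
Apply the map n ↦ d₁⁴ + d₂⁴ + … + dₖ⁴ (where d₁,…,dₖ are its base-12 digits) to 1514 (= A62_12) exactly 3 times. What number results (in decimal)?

1514 = (10,6,2)_12 → 10⁴ + 6⁴ + 2⁴ = 10000 + 1296 + 16 = 11312
11312 = (6,6,6,8)_12 → 6⁴ + 6⁴ + 6⁴ + 8⁴ = 1296 + 1296 + 1296 + 4096 = 7984
7984 = (4,7,5,4)_12 → 4⁴ + 7⁴ + 5⁴ + 4⁴ = 256 + 2401 + 625 + 256 = 3538

3538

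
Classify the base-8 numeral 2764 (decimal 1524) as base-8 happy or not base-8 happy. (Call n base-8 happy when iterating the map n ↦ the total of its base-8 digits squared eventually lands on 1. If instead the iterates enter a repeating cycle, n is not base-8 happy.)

1524 = (2,7,6,4)_8 → 105
105 = (1,5,1)_8 → 27
27 = (3,3)_8 → 18
18 = (2,2)_8 → 8
8 = (1,0)_8 → 1  — reached 1.

base-8 happy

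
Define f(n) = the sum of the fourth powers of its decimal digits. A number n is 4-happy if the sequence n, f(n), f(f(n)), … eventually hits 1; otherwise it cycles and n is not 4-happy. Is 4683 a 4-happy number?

not 4-happy

4683 → 4⁴ + 6⁴ + 8⁴ + 3⁴ = 5729
5729 → 5⁴ + 7⁴ + 2⁴ + 9⁴ = 9603
9603 → 9⁴ + 6⁴ + 0⁴ + 3⁴ = 7938
7938 → 7⁴ + 9⁴ + 3⁴ + 8⁴ = 13139
13139 → 1⁴ + 3⁴ + 1⁴ + 3⁴ + 9⁴ = 6725
6725 → 6⁴ + 7⁴ + 2⁴ + 5⁴ = 4338
4338 → 4⁴ + 3⁴ + 3⁴ + 8⁴ = 4514
4514 → 4⁴ + 5⁴ + 1⁴ + 4⁴ = 1138
1138 → 1⁴ + 1⁴ + 3⁴ + 8⁴ = 4179
4179 → 4⁴ + 1⁴ + 7⁴ + 9⁴ = 9219
9219 → 9⁴ + 2⁴ + 1⁴ + 9⁴ = 13139  — 13139 already seen; the sequence cycles without reaching 1.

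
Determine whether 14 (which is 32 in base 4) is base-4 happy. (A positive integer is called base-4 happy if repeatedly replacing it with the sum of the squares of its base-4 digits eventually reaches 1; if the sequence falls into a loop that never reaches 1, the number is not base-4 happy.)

base-4 happy

14 = (3,2)_4 → 3² + 2² = 9 + 4 = 13
13 = (3,1)_4 → 3² + 1² = 9 + 1 = 10
10 = (2,2)_4 → 2² + 2² = 4 + 4 = 8
8 = (2,0)_4 → 2² + 0² = 4 + 0 = 4
4 = (1,0)_4 → 1² + 0² = 1 + 0 = 1  — reached 1.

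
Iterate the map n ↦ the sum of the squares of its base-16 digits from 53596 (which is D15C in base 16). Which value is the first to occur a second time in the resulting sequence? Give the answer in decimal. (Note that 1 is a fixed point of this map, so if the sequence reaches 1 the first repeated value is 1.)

53596 = (13,1,5,12)_16 → 13² + 1² + 5² + 12² = 339
339 = (1,5,3)_16 → 1² + 5² + 3² = 35
35 = (2,3)_16 → 2² + 3² = 13
13 = (13)_16 → 13² = 169
169 = (10,9)_16 → 10² + 9² = 181
181 = (11,5)_16 → 11² + 5² = 146
146 = (9,2)_16 → 9² + 2² = 85
85 = (5,5)_16 → 5² + 5² = 50
50 = (3,2)_16 → 3² + 2² = 13  — 13 already appeared earlier.

13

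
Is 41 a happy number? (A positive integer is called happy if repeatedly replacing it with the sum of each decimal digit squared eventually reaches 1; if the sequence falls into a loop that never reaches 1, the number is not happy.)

41 → 17
17 → 50
50 → 25
25 → 29
29 → 85
85 → 89
89 → 145
145 → 42
42 → 20
20 → 4
4 → 16
16 → 37
37 → 58
58 → 89  — 89 already seen; the sequence cycles without reaching 1.

not happy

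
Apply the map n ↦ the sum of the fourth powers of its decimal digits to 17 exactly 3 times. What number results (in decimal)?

8208

17 → 1⁴ + 7⁴ = 2402
2402 → 2⁴ + 4⁴ + 0⁴ + 2⁴ = 288
288 → 2⁴ + 8⁴ + 8⁴ = 8208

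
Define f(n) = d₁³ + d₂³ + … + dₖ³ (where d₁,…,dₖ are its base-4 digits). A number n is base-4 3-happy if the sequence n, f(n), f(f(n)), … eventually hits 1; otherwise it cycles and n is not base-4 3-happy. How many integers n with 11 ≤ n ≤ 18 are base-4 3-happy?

1

11: 11 → 35 → 35  (repeats 35)
12: 12 → 27 → 36 → 9 → 9  (repeats 9)
13: 13 → 28 → 28  (repeats 28)
14: 14 → 35 → 35  (repeats 35)
15: 15 → 54 → 36 → 9 → 9  (repeats 9)
16: 16 → 1  (reaches 1)
17: 17 → 2 → 8 → 8  (repeats 8)
18: 18 → 9 → 9  (repeats 9)
base-4 3-happy: 16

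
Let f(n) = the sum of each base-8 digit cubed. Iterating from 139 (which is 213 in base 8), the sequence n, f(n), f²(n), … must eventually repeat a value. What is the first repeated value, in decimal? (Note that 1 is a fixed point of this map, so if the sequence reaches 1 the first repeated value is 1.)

139 = (2,1,3)_8 → 2³ + 1³ + 3³ = 36
36 = (4,4)_8 → 4³ + 4³ = 128
128 = (2,0,0)_8 → 2³ + 0³ + 0³ = 8
8 = (1,0)_8 → 1³ + 0³ = 1  — reached the fixed point 1.
1 → 1, so 1 is the first repeated value.

1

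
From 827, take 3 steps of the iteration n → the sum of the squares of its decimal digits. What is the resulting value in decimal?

827 → 8² + 2² + 7² = 64 + 4 + 49 = 117
117 → 1² + 1² + 7² = 1 + 1 + 49 = 51
51 → 5² + 1² = 25 + 1 = 26

26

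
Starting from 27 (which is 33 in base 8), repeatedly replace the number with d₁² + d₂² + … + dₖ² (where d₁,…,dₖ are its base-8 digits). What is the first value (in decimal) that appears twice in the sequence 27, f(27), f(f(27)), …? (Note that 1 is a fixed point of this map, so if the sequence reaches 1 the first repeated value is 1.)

27 = (3,3)_8 → 18
18 = (2,2)_8 → 8
8 = (1,0)_8 → 1  — reached the fixed point 1.
1 → 1, so 1 is the first repeated value.

1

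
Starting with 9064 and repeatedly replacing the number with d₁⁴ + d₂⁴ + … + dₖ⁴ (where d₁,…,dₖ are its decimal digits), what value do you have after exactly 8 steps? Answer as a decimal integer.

9064 → 9⁴ + 0⁴ + 6⁴ + 4⁴ = 6561 + 0 + 1296 + 256 = 8113
8113 → 8⁴ + 1⁴ + 1⁴ + 3⁴ = 4096 + 1 + 1 + 81 = 4179
4179 → 4⁴ + 1⁴ + 7⁴ + 9⁴ = 256 + 1 + 2401 + 6561 = 9219
9219 → 9⁴ + 2⁴ + 1⁴ + 9⁴ = 6561 + 16 + 1 + 6561 = 13139
13139 → 1⁴ + 3⁴ + 1⁴ + 3⁴ + 9⁴ = 1 + 81 + 1 + 81 + 6561 = 6725
6725 → 6⁴ + 7⁴ + 2⁴ + 5⁴ = 1296 + 2401 + 16 + 625 = 4338
4338 → 4⁴ + 3⁴ + 3⁴ + 8⁴ = 256 + 81 + 81 + 4096 = 4514
4514 → 4⁴ + 5⁴ + 1⁴ + 4⁴ = 256 + 625 + 1 + 256 = 1138

1138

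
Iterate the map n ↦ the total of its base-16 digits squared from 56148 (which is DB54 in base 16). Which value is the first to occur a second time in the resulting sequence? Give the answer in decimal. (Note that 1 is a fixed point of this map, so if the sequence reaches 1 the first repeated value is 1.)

56148 = (13,11,5,4)_16 → 331
331 = (1,4,11)_16 → 138
138 = (8,10)_16 → 164
164 = (10,4)_16 → 116
116 = (7,4)_16 → 65
65 = (4,1)_16 → 17
17 = (1,1)_16 → 2
2 = (2)_16 → 4
4 = (4)_16 → 16
16 = (1,0)_16 → 1  — reached the fixed point 1.
1 → 1, so 1 is the first repeated value.

1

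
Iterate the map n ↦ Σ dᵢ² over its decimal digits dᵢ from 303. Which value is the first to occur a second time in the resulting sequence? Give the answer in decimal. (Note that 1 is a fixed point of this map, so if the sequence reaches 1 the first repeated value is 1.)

303 → 3² + 0² + 3² = 9 + 0 + 9 = 18
18 → 1² + 8² = 1 + 64 = 65
65 → 6² + 5² = 36 + 25 = 61
61 → 6² + 1² = 36 + 1 = 37
37 → 3² + 7² = 9 + 49 = 58
58 → 5² + 8² = 25 + 64 = 89
89 → 8² + 9² = 64 + 81 = 145
145 → 1² + 4² + 5² = 1 + 16 + 25 = 42
42 → 4² + 2² = 16 + 4 = 20
20 → 2² + 0² = 4 + 0 = 4
4 → 4² = 16
16 → 1² + 6² = 1 + 36 = 37  — 37 already appeared earlier.

37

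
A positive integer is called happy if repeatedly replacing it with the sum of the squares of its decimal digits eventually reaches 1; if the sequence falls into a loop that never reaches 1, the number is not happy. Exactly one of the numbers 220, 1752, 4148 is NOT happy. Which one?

220

220: 220 → 8 → 64 → 52 → 29 → 85 → 89 → 145 → 42 → 20 → 4 → 16 → 37 → 58 → 89  — repeats 89 (not happy)
1752: 1752 → 79 → 130 → 10 → 1  — reaches 1 (happy)
4148: 4148 → 97 → 130 → 10 → 1  — reaches 1 (happy)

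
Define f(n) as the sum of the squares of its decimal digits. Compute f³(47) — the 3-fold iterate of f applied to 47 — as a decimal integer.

47 → 65
65 → 61
61 → 37

37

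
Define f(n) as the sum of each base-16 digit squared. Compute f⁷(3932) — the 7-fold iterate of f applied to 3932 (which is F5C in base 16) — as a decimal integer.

3932 = (15,5,12)_16 → 15² + 5² + 12² = 394
394 = (1,8,10)_16 → 1² + 8² + 10² = 165
165 = (10,5)_16 → 10² + 5² = 125
125 = (7,13)_16 → 7² + 13² = 218
218 = (13,10)_16 → 13² + 10² = 269
269 = (1,0,13)_16 → 1² + 0² + 13² = 170
170 = (10,10)_16 → 10² + 10² = 200

200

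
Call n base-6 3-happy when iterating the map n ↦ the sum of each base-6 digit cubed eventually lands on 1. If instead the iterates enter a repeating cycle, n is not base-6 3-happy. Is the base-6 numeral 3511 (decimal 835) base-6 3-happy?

base-6 3-happy

835 = (3,5,1,1)_6 → 3³ + 5³ + 1³ + 1³ = 27 + 125 + 1 + 1 = 154
154 = (4,1,4)_6 → 4³ + 1³ + 4³ = 64 + 1 + 64 = 129
129 = (3,3,3)_6 → 3³ + 3³ + 3³ = 27 + 27 + 27 = 81
81 = (2,1,3)_6 → 2³ + 1³ + 3³ = 8 + 1 + 27 = 36
36 = (1,0,0)_6 → 1³ + 0³ + 0³ = 1 + 0 + 0 = 1  — reached 1.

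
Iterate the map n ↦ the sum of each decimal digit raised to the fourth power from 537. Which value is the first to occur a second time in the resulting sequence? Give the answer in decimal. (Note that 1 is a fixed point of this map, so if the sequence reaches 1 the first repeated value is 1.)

537 → 3107
3107 → 2483
2483 → 4449
4449 → 7329
7329 → 9059
9059 → 13747
13747 → 5140
5140 → 882
882 → 8208
8208 → 8208  — 8208 already appeared earlier.

8208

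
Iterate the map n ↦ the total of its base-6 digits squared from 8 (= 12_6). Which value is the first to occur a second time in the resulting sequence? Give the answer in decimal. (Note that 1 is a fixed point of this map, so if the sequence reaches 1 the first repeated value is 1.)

8 = (1,2)_6 → 1² + 2² = 5
5 = (5)_6 → 5² = 25
25 = (4,1)_6 → 4² + 1² = 17
17 = (2,5)_6 → 2² + 5² = 29
29 = (4,5)_6 → 4² + 5² = 41
41 = (1,0,5)_6 → 1² + 0² + 5² = 26
26 = (4,2)_6 → 4² + 2² = 20
20 = (3,2)_6 → 3² + 2² = 13
13 = (2,1)_6 → 2² + 1² = 5  — 5 already appeared earlier.

5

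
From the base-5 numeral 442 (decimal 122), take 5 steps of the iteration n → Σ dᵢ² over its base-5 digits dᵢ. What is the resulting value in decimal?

122 = (4,4,2)_5 → 4² + 4² + 2² = 16 + 16 + 4 = 36
36 = (1,2,1)_5 → 1² + 2² + 1² = 1 + 4 + 1 = 6
6 = (1,1)_5 → 1² + 1² = 1 + 1 = 2
2 = (2)_5 → 2² = 4
4 = (4)_5 → 4² = 16

16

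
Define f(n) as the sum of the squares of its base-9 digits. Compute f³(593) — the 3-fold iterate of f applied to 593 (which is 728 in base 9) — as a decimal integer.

65

593 = (7,2,8)_9 → 7² + 2² + 8² = 49 + 4 + 64 = 117
117 = (1,4,0)_9 → 1² + 4² + 0² = 1 + 16 + 0 = 17
17 = (1,8)_9 → 1² + 8² = 1 + 64 = 65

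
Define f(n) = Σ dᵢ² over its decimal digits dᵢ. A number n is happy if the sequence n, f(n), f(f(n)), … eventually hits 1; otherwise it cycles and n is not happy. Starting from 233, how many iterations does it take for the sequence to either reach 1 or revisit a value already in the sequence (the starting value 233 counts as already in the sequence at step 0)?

233 → 2² + 3² + 3² = 22
22 → 2² + 2² = 8
8 → 8² = 64
64 → 6² + 4² = 52
52 → 5² + 2² = 29
29 → 2² + 9² = 85
85 → 8² + 5² = 89
89 → 8² + 9² = 145
145 → 1² + 4² + 5² = 42
42 → 4² + 2² = 20
20 → 2² + 0² = 4
4 → 4² = 16
16 → 1² + 6² = 37
37 → 3² + 7² = 58
58 → 5² + 8² = 89  — 89 repeats.
That took 15 steps.

15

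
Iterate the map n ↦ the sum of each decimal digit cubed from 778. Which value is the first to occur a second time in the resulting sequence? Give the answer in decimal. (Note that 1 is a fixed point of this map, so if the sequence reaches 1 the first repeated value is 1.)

1

778 → 7³ + 7³ + 8³ = 343 + 343 + 512 = 1198
1198 → 1³ + 1³ + 9³ + 8³ = 1 + 1 + 729 + 512 = 1243
1243 → 1³ + 2³ + 4³ + 3³ = 1 + 8 + 64 + 27 = 100
100 → 1³ + 0³ + 0³ = 1 + 0 + 0 = 1  — reached the fixed point 1.
1 → 1, so 1 is the first repeated value.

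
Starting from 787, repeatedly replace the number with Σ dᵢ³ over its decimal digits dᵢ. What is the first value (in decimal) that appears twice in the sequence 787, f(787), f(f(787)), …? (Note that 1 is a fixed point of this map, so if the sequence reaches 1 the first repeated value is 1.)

1

787 → 7³ + 8³ + 7³ = 1198
1198 → 1³ + 1³ + 9³ + 8³ = 1243
1243 → 1³ + 2³ + 4³ + 3³ = 100
100 → 1³ + 0³ + 0³ = 1  — reached the fixed point 1.
1 → 1, so 1 is the first repeated value.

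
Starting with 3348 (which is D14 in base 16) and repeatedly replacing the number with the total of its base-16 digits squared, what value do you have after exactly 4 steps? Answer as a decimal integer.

30

3348 = (13,1,4)_16 → 13² + 1² + 4² = 169 + 1 + 16 = 186
186 = (11,10)_16 → 11² + 10² = 121 + 100 = 221
221 = (13,13)_16 → 13² + 13² = 169 + 169 = 338
338 = (1,5,2)_16 → 1² + 5² + 2² = 1 + 25 + 4 = 30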